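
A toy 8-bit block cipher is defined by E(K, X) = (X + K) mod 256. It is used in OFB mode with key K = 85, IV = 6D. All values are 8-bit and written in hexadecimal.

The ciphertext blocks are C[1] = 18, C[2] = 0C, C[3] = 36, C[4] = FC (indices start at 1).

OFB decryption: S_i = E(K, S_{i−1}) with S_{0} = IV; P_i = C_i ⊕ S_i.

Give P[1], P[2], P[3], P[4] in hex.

P[1] = EA, P[2] = 7B, P[3] = CA, P[4] = 7D

P[1]: S = E(K, 6D) = F2; 18 ⊕ F2 = EA.
P[2]: S = E(K, F2) = 77; 0C ⊕ 77 = 7B.
P[3]: S = E(K, 77) = FC; 36 ⊕ FC = CA.
P[4]: S = E(K, FC) = 81; FC ⊕ 81 = 7D.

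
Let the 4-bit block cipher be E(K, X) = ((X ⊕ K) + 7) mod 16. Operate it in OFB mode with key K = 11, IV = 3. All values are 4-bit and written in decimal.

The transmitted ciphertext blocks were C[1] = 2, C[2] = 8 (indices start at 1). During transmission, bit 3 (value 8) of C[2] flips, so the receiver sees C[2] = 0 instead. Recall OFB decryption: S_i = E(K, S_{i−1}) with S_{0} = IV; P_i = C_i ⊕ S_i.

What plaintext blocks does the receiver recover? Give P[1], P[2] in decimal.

P[1] = 13, P[2] = 11

Only C[2] changed, to 0. In OFB, a change in C_i flips the same bit in P_i only; the keystream is unaffected. Decrypting the received ciphertext:
P[1]: S = E(K, 3) = 15; 2 ⊕ 15 = 13.
P[2]: S = E(K, 15) = 11; 0 ⊕ 11 = 11.
Blocks that differ from the original plaintext: P[2].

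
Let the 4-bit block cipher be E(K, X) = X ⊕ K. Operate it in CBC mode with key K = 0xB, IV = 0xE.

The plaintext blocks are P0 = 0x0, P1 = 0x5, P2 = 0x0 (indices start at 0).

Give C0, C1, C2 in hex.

CBC encryption: C_i = E(K, P_i ⊕ C_{i−1}), with C_{−1} = IV.
C0: P0 ⊕ 0xE = 0xE; E(K, 0xE) = 0x5.
C1: P1 ⊕ 0x5 = 0x0; E(K, 0x0) = 0xB.
C2: P2 ⊕ 0xB = 0xB; E(K, 0xB) = 0x0.

C0 = 0x5, C1 = 0xB, C2 = 0x0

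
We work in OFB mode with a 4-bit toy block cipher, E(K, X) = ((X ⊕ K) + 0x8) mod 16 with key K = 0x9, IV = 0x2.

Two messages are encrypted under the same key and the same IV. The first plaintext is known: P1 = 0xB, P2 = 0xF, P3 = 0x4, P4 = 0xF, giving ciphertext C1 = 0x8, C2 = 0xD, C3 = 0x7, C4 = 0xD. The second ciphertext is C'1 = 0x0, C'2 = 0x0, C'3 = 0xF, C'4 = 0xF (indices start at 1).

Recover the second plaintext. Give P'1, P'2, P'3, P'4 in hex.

P'1 = 0x3, P'2 = 0x2, P'3 = 0xC, P'4 = 0xD

In OFB with a reused IV, both messages share the same keystream S_i, so C_i ⊕ C'_i = P_i ⊕ P'_i and thus P'_i = P_i ⊕ C_i ⊕ C'_i.
P'1: 0xB ⊕ 0x8 ⊕ 0x0 = 0x3.
P'2: 0xF ⊕ 0xD ⊕ 0x0 = 0x2.
P'3: 0x4 ⊕ 0x7 ⊕ 0xF = 0xC.
P'4: 0xF ⊕ 0xD ⊕ 0xF = 0xD.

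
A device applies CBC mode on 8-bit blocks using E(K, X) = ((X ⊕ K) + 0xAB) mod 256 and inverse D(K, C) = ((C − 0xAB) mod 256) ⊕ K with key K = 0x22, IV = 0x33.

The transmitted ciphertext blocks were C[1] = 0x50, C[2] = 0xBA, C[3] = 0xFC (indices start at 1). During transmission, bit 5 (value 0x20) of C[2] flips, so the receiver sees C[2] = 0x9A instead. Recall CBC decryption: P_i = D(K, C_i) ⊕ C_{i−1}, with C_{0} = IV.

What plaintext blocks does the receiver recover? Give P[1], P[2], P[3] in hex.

Only C[2] changed, to 0x9A. In CBC, a change in C_i garbles P_i and flips the same bit in P_{i+1}. Decrypting the received ciphertext:
P[1]: D(K, 0x50) = 0x87; 0x87 ⊕ 0x33 = 0xB4.
P[2]: D(K, 0x9A) = 0xCD; 0xCD ⊕ 0x50 = 0x9D.
P[3]: D(K, 0xFC) = 0x73; 0x73 ⊕ 0x9A = 0xE9.
Blocks that differ from the original plaintext: P[2], P[3].

P[1] = 0xB4, P[2] = 0x9D, P[3] = 0xE9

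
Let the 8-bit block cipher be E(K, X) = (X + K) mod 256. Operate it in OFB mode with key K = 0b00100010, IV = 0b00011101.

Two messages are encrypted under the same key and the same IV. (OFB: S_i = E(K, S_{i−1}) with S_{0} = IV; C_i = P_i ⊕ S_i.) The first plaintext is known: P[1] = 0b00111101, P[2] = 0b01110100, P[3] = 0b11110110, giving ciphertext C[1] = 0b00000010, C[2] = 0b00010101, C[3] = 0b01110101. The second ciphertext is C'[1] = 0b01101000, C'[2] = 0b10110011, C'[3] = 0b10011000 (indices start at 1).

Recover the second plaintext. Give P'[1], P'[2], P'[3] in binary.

In OFB with a reused IV, both messages share the same keystream S_i, so C_i ⊕ C'_i = P_i ⊕ P'_i and thus P'_i = P_i ⊕ C_i ⊕ C'_i.
P'[1]: 0b00111101 ⊕ 0b00000010 ⊕ 0b01101000 = 0b01010111.
P'[2]: 0b01110100 ⊕ 0b00010101 ⊕ 0b10110011 = 0b11010010.
P'[3]: 0b11110110 ⊕ 0b01110101 ⊕ 0b10011000 = 0b00011011.

P'[1] = 0b01010111, P'[2] = 0b11010010, P'[3] = 0b00011011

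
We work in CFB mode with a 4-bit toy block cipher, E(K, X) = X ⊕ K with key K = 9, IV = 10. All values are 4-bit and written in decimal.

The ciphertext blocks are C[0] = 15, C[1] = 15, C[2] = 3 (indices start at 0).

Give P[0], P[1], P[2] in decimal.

CFB decryption: P_i = C_i ⊕ E(K, C_{i−1}), with C_{−1} = IV.
P[0]: E(K, 10) = 3; 15 ⊕ 3 = 12.
P[1]: E(K, 15) = 6; 15 ⊕ 6 = 9.
P[2]: E(K, 15) = 6; 3 ⊕ 6 = 5.

P[0] = 12, P[1] = 9, P[2] = 5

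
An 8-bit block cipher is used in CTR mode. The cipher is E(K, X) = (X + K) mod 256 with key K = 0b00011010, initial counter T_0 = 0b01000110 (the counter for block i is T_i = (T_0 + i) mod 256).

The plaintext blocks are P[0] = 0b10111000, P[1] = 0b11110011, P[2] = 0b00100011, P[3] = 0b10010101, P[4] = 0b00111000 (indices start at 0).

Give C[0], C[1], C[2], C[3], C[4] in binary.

C[0] = 0b11011000, C[1] = 0b10010010, C[2] = 0b01000001, C[3] = 0b11110110, C[4] = 0b01011100

CTR encryption: S_i = E(K, T_i) where T_i is the counter for block i; C_i = P_i ⊕ S_i.
C[0]: T = 0b01000110, S = E(K, T) = 0b01100000; 0b10111000 ⊕ 0b01100000 = 0b11011000.
C[1]: T = 0b01000111, S = E(K, T) = 0b01100001; 0b11110011 ⊕ 0b01100001 = 0b10010010.
C[2]: T = 0b01001000, S = E(K, T) = 0b01100010; 0b00100011 ⊕ 0b01100010 = 0b01000001.
C[3]: T = 0b01001001, S = E(K, T) = 0b01100011; 0b10010101 ⊕ 0b01100011 = 0b11110110.
C[4]: T = 0b01001010, S = E(K, T) = 0b01100100; 0b00111000 ⊕ 0b01100100 = 0b01011100.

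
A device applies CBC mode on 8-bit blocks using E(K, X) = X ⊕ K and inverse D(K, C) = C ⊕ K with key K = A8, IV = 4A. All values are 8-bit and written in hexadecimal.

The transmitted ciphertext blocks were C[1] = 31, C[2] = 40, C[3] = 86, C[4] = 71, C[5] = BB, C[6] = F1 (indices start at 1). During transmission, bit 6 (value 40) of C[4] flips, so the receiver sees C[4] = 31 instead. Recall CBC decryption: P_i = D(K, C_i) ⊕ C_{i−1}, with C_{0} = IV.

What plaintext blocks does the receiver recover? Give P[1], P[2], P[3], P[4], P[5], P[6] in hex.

P[1] = D3, P[2] = D9, P[3] = 6E, P[4] = 1F, P[5] = 22, P[6] = E2

Only C[4] changed, to 31. In CBC, a change in C_i garbles P_i and flips the same bit in P_{i+1}. Decrypting the received ciphertext:
P[1]: D(K, 31) = 99; 99 ⊕ 4A = D3.
P[2]: D(K, 40) = E8; E8 ⊕ 31 = D9.
P[3]: D(K, 86) = 2E; 2E ⊕ 40 = 6E.
P[4]: D(K, 31) = 99; 99 ⊕ 86 = 1F.
P[5]: D(K, BB) = 13; 13 ⊕ 31 = 22.
P[6]: D(K, F1) = 59; 59 ⊕ BB = E2.
Blocks that differ from the original plaintext: P[4], P[5].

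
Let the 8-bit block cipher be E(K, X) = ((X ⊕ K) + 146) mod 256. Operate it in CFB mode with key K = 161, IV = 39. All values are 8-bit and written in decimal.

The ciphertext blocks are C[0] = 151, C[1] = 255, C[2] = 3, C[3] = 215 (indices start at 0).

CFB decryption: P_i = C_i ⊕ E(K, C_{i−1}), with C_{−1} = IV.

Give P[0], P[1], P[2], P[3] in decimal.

P[0] = 143, P[1] = 55, P[2] = 243, P[3] = 227

P[0]: E(K, 39) = 24; 151 ⊕ 24 = 143.
P[1]: E(K, 151) = 200; 255 ⊕ 200 = 55.
P[2]: E(K, 255) = 240; 3 ⊕ 240 = 243.
P[3]: E(K, 3) = 52; 215 ⊕ 52 = 227.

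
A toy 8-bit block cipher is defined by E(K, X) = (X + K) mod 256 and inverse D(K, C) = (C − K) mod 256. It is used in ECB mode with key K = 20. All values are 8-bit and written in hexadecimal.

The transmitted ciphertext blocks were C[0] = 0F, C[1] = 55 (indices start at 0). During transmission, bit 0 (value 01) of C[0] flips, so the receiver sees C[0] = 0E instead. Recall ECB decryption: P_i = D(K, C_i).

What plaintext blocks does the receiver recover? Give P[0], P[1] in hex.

Only C[0] changed, to 0E. In ECB, a change in C_i affects only P_i. Decrypting the received ciphertext:
P[0]: D(K, 0E) = EE.
P[1]: D(K, 55) = 35.
Blocks that differ from the original plaintext: P[0].

P[0] = EE, P[1] = 35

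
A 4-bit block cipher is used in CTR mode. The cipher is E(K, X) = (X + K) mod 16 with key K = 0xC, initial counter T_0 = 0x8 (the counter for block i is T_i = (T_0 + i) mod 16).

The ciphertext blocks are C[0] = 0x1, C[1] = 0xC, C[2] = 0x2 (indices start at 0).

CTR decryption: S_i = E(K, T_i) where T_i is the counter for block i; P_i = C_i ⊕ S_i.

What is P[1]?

P[1] = 0x9

P[1]: T = 0x9, S = E(K, T) = 0x5; 0xC ⊕ 0x5 = 0x9.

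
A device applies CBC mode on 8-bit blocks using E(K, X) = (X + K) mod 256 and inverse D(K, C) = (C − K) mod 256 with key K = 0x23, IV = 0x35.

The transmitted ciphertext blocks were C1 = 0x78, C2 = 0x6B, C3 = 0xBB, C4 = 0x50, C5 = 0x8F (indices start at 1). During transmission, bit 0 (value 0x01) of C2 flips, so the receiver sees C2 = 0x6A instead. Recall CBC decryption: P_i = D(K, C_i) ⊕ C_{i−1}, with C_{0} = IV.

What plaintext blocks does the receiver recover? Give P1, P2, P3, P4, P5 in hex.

P1 = 0x60, P2 = 0x3F, P3 = 0xF2, P4 = 0x96, P5 = 0x3C

Only C2 changed, to 0x6A. In CBC, a change in C_i garbles P_i and flips the same bit in P_{i+1}. Decrypting the received ciphertext:
P1: D(K, 0x78) = 0x55; 0x55 ⊕ 0x35 = 0x60.
P2: D(K, 0x6A) = 0x47; 0x47 ⊕ 0x78 = 0x3F.
P3: D(K, 0xBB) = 0x98; 0x98 ⊕ 0x6A = 0xF2.
P4: D(K, 0x50) = 0x2D; 0x2D ⊕ 0xBB = 0x96.
P5: D(K, 0x8F) = 0x6C; 0x6C ⊕ 0x50 = 0x3C.
Blocks that differ from the original plaintext: P2, P3.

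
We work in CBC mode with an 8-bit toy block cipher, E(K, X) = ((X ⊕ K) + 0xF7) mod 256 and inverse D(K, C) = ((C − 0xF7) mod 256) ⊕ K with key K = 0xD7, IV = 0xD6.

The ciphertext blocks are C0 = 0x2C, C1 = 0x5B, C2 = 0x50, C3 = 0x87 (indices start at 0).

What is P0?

CBC decryption: P_i = D(K, C_i) ⊕ C_{i−1}, with C_{−1} = IV.
P0: D(K, 0x2C) = 0xE2; 0xE2 ⊕ 0xD6 = 0x34.

P0 = 0x34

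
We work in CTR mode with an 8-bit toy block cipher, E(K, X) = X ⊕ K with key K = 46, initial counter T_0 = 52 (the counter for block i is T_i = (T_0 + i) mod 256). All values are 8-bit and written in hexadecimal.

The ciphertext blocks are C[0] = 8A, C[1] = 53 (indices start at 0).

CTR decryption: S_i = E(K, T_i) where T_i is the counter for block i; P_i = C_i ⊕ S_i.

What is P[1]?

P[1]: T = 53, S = E(K, T) = 15; 53 ⊕ 15 = 46.

P[1] = 46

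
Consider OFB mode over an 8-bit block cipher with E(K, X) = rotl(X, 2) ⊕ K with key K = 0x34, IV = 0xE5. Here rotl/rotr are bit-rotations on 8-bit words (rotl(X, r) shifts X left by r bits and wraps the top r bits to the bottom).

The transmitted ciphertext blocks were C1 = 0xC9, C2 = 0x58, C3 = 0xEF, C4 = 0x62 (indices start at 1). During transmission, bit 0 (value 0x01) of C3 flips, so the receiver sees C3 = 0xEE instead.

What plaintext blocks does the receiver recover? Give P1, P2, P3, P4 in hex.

OFB decryption: S_i = E(K, S_{i−1}) with S_{0} = IV; P_i = C_i ⊕ S_i.
Only C3 changed, to 0xEE. In OFB, a change in C_i flips the same bit in P_i only; the keystream is unaffected. Decrypting the received ciphertext:
P1: S = E(K, 0xE5) = 0xA3; 0xC9 ⊕ 0xA3 = 0x6A.
P2: S = E(K, 0xA3) = 0xBA; 0x58 ⊕ 0xBA = 0xE2.
P3: S = E(K, 0xBA) = 0xDE; 0xEE ⊕ 0xDE = 0x30.
P4: S = E(K, 0xDE) = 0x4F; 0x62 ⊕ 0x4F = 0x2D.
Blocks that differ from the original plaintext: P3.

P1 = 0x6A, P2 = 0xE2, P3 = 0x30, P4 = 0x2D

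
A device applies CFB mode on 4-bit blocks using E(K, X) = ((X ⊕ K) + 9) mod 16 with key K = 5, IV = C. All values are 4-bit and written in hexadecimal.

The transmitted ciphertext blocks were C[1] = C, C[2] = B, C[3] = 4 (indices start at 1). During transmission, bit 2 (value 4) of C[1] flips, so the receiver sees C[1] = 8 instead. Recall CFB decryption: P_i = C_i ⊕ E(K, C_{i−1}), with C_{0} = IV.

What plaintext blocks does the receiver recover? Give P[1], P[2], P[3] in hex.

P[1] = A, P[2] = D, P[3] = 3

Only C[1] changed, to 8. In CFB, a change in C_i flips the same bit in P_i and garbles P_{i+1}. Decrypting the received ciphertext:
P[1]: E(K, C) = 2; 8 ⊕ 2 = A.
P[2]: E(K, 8) = 6; B ⊕ 6 = D.
P[3]: E(K, B) = 7; 4 ⊕ 7 = 3.
Blocks that differ from the original plaintext: P[1], P[2].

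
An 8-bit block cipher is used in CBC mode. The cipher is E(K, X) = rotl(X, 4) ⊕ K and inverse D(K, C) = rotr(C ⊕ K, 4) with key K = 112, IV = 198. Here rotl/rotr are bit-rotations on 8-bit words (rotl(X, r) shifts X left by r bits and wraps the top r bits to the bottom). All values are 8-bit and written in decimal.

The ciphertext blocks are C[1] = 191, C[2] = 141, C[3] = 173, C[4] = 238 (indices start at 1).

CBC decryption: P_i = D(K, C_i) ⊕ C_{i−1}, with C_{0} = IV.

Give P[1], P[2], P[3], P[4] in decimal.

P[1] = 58, P[2] = 96, P[3] = 80, P[4] = 68

P[1]: D(K, 191) = 252; 252 ⊕ 198 = 58.
P[2]: D(K, 141) = 223; 223 ⊕ 191 = 96.
P[3]: D(K, 173) = 221; 221 ⊕ 141 = 80.
P[4]: D(K, 238) = 233; 233 ⊕ 173 = 68.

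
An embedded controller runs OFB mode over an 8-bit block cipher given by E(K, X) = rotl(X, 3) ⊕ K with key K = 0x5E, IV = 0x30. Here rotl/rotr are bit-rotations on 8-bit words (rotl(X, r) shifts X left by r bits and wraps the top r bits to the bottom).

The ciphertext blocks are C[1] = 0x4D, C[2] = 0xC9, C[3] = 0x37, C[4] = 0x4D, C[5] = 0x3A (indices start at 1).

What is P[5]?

OFB decryption: S_i = E(K, S_{i−1}) with S_{0} = IV; P_i = C_i ⊕ S_i.
P[1]: S = E(K, 0x30) = 0xDF; 0x4D ⊕ 0xDF = 0x92.
P[2]: S = E(K, 0xDF) = 0xA0; 0xC9 ⊕ 0xA0 = 0x69.
P[3]: S = E(K, 0xA0) = 0x5B; 0x37 ⊕ 0x5B = 0x6C.
P[4]: S = E(K, 0x5B) = 0x84; 0x4D ⊕ 0x84 = 0xC9.
P[5]: S = E(K, 0x84) = 0x7A; 0x3A ⊕ 0x7A = 0x40.

P[5] = 0x40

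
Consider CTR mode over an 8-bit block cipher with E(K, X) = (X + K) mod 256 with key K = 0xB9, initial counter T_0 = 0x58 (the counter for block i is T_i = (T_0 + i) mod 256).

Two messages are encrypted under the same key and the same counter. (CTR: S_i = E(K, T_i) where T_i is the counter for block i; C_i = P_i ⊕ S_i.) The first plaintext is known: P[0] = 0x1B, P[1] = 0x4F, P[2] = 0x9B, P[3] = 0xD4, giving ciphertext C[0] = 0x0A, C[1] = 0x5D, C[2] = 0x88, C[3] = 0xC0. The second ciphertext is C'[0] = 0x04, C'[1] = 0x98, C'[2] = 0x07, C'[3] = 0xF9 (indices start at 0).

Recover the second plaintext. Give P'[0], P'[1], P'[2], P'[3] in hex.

In CTR with a reused counter, both messages share the same keystream S_i, so C_i ⊕ C'_i = P_i ⊕ P'_i and thus P'_i = P_i ⊕ C_i ⊕ C'_i.
P'[0]: 0x1B ⊕ 0x0A ⊕ 0x04 = 0x15.
P'[1]: 0x4F ⊕ 0x5D ⊕ 0x98 = 0x8A.
P'[2]: 0x9B ⊕ 0x88 ⊕ 0x07 = 0x14.
P'[3]: 0xD4 ⊕ 0xC0 ⊕ 0xF9 = 0xED.

P'[0] = 0x15, P'[1] = 0x8A, P'[2] = 0x14, P'[3] = 0xED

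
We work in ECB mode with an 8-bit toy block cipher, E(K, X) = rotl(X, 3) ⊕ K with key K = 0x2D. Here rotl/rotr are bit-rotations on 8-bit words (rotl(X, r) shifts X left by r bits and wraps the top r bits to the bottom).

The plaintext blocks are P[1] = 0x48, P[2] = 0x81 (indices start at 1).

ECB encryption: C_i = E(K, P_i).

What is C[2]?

C[2] = 0x21

C[2]: E(K, 0x81) = 0x21.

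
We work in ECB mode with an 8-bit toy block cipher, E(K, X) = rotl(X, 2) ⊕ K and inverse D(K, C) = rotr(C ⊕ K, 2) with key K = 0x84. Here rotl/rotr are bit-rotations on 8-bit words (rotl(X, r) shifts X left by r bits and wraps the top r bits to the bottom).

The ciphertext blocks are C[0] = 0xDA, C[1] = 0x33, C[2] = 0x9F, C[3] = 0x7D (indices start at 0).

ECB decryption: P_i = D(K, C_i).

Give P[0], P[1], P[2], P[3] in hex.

P[0]: D(K, 0xDA) = 0x97.
P[1]: D(K, 0x33) = 0xED.
P[2]: D(K, 0x9F) = 0xC6.
P[3]: D(K, 0x7D) = 0x7E.

P[0] = 0x97, P[1] = 0xED, P[2] = 0xC6, P[3] = 0x7E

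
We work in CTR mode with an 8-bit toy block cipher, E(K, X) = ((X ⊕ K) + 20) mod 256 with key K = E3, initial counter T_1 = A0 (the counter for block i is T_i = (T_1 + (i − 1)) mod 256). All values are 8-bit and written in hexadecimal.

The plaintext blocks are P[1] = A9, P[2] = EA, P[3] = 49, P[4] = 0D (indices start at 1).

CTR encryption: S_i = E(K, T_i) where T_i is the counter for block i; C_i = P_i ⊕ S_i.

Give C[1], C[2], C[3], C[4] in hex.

C[1]: T = A0, S = E(K, T) = 63; A9 ⊕ 63 = CA.
C[2]: T = A1, S = E(K, T) = 62; EA ⊕ 62 = 88.
C[3]: T = A2, S = E(K, T) = 61; 49 ⊕ 61 = 28.
C[4]: T = A3, S = E(K, T) = 60; 0D ⊕ 60 = 6D.

C[1] = CA, C[2] = 88, C[3] = 28, C[4] = 6D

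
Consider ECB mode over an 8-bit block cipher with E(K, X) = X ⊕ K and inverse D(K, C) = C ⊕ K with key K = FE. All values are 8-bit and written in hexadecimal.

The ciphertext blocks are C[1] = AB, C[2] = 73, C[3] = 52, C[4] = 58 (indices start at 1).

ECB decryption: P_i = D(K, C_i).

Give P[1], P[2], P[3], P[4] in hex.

P[1] = 55, P[2] = 8D, P[3] = AC, P[4] = A6

P[1]: D(K, AB) = 55.
P[2]: D(K, 73) = 8D.
P[3]: D(K, 52) = AC.
P[4]: D(K, 58) = A6.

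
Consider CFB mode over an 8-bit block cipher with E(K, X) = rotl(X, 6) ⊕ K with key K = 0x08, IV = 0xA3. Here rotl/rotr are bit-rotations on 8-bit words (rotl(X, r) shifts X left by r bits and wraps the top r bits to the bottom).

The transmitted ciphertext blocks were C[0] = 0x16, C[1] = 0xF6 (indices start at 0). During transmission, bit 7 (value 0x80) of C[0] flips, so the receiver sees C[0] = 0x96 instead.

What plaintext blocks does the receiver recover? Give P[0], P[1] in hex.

CFB decryption: P_i = C_i ⊕ E(K, C_{i−1}), with C_{−1} = IV.
Only C[0] changed, to 0x96. In CFB, a change in C_i flips the same bit in P_i and garbles P_{i+1}. Decrypting the received ciphertext:
P[0]: E(K, 0xA3) = 0xE0; 0x96 ⊕ 0xE0 = 0x76.
P[1]: E(K, 0x96) = 0xAD; 0xF6 ⊕ 0xAD = 0x5B.
Blocks that differ from the original plaintext: P[0], P[1].

P[0] = 0x76, P[1] = 0x5B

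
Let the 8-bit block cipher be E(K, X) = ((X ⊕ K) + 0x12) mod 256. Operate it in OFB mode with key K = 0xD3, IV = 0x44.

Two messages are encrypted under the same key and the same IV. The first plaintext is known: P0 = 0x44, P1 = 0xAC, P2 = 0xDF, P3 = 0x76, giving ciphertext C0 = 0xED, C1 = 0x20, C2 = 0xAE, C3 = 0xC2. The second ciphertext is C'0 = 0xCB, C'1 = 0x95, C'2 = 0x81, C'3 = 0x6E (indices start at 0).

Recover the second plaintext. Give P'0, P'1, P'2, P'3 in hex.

In OFB with a reused IV, both messages share the same keystream S_i, so C_i ⊕ C'_i = P_i ⊕ P'_i and thus P'_i = P_i ⊕ C_i ⊕ C'_i.
P'0: 0x44 ⊕ 0xED ⊕ 0xCB = 0x62.
P'1: 0xAC ⊕ 0x20 ⊕ 0x95 = 0x19.
P'2: 0xDF ⊕ 0xAE ⊕ 0x81 = 0xF0.
P'3: 0x76 ⊕ 0xC2 ⊕ 0x6E = 0xDA.

P'0 = 0x62, P'1 = 0x19, P'2 = 0xF0, P'3 = 0xDA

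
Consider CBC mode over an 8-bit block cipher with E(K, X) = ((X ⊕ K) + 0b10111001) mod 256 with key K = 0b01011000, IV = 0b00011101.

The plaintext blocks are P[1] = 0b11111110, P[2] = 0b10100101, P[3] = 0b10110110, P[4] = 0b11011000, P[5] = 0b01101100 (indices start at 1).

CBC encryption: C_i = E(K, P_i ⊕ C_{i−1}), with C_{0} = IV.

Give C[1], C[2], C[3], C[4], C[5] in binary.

C[1] = 0b01110100, C[2] = 0b01000010, C[3] = 0b01100101, C[4] = 0b10011110, C[5] = 0b01100011

C[1]: P[1] ⊕ 0b00011101 = 0b11100011; E(K, 0b11100011) = 0b01110100.
C[2]: P[2] ⊕ 0b01110100 = 0b11010001; E(K, 0b11010001) = 0b01000010.
C[3]: P[3] ⊕ 0b01000010 = 0b11110100; E(K, 0b11110100) = 0b01100101.
C[4]: P[4] ⊕ 0b01100101 = 0b10111101; E(K, 0b10111101) = 0b10011110.
C[5]: P[5] ⊕ 0b10011110 = 0b11110010; E(K, 0b11110010) = 0b01100011.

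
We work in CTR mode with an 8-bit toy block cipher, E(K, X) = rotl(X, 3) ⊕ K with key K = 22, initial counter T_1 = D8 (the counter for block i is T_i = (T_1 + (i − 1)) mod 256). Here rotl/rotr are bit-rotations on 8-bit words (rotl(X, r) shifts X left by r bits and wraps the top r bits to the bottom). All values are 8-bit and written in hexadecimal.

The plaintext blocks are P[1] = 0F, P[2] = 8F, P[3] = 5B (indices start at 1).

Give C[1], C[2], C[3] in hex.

CTR encryption: S_i = E(K, T_i) where T_i is the counter for block i; C_i = P_i ⊕ S_i.
C[1]: T = D8, S = E(K, T) = E4; 0F ⊕ E4 = EB.
C[2]: T = D9, S = E(K, T) = EC; 8F ⊕ EC = 63.
C[3]: T = DA, S = E(K, T) = F4; 5B ⊕ F4 = AF.

C[1] = EB, C[2] = 63, C[3] = AF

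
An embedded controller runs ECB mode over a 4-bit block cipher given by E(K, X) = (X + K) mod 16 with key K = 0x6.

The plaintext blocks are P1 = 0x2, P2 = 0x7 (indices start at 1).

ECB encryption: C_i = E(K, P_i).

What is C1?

C1: E(K, 0x2) = 0x8.

C1 = 0x8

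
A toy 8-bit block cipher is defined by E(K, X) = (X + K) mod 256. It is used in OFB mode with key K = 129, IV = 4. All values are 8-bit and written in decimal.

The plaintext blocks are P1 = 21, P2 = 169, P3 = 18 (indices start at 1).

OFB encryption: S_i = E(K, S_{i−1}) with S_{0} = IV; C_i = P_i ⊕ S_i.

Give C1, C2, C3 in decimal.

C1: S = E(K, 4) = 133; 21 ⊕ 133 = 144.
C2: S = E(K, 133) = 6; 169 ⊕ 6 = 175.
C3: S = E(K, 6) = 135; 18 ⊕ 135 = 149.

C1 = 144, C2 = 175, C3 = 149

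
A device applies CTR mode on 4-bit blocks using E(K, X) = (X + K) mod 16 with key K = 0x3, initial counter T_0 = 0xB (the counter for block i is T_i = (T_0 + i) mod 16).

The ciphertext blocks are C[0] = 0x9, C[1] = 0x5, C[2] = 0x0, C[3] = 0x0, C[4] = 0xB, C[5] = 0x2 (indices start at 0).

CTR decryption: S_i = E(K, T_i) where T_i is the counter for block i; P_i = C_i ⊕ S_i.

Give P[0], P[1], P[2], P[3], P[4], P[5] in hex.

P[0] = 0x7, P[1] = 0xA, P[2] = 0x0, P[3] = 0x1, P[4] = 0x9, P[5] = 0x1

P[0]: T = 0xB, S = E(K, T) = 0xE; 0x9 ⊕ 0xE = 0x7.
P[1]: T = 0xC, S = E(K, T) = 0xF; 0x5 ⊕ 0xF = 0xA.
P[2]: T = 0xD, S = E(K, T) = 0x0; 0x0 ⊕ 0x0 = 0x0.
P[3]: T = 0xE, S = E(K, T) = 0x1; 0x0 ⊕ 0x1 = 0x1.
P[4]: T = 0xF, S = E(K, T) = 0x2; 0xB ⊕ 0x2 = 0x9.
P[5]: T = 0x0, S = E(K, T) = 0x3; 0x2 ⊕ 0x3 = 0x1.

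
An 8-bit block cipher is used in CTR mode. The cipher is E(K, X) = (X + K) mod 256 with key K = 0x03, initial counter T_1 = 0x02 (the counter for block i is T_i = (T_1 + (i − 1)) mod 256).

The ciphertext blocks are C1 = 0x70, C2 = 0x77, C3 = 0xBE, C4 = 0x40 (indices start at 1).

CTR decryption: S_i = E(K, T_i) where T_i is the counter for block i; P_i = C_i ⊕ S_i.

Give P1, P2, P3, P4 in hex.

P1 = 0x75, P2 = 0x71, P3 = 0xB9, P4 = 0x48

P1: T = 0x02, S = E(K, T) = 0x05; 0x70 ⊕ 0x05 = 0x75.
P2: T = 0x03, S = E(K, T) = 0x06; 0x77 ⊕ 0x06 = 0x71.
P3: T = 0x04, S = E(K, T) = 0x07; 0xBE ⊕ 0x07 = 0xB9.
P4: T = 0x05, S = E(K, T) = 0x08; 0x40 ⊕ 0x08 = 0x48.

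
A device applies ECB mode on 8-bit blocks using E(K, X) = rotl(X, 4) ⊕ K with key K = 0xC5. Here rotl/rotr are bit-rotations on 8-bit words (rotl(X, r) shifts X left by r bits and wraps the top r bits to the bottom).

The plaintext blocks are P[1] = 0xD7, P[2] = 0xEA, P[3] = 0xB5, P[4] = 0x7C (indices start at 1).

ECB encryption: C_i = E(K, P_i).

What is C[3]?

C[3]: E(K, 0xB5) = 0x9E.

C[3] = 0x9E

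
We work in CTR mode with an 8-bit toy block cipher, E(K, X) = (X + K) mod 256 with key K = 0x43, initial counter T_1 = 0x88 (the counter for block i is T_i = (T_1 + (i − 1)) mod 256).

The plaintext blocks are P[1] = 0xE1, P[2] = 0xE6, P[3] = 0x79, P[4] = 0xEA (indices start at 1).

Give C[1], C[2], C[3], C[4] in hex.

C[1] = 0x2A, C[2] = 0x2A, C[3] = 0xB4, C[4] = 0x24

CTR encryption: S_i = E(K, T_i) where T_i is the counter for block i; C_i = P_i ⊕ S_i.
C[1]: T = 0x88, S = E(K, T) = 0xCB; 0xE1 ⊕ 0xCB = 0x2A.
C[2]: T = 0x89, S = E(K, T) = 0xCC; 0xE6 ⊕ 0xCC = 0x2A.
C[3]: T = 0x8A, S = E(K, T) = 0xCD; 0x79 ⊕ 0xCD = 0xB4.
C[4]: T = 0x8B, S = E(K, T) = 0xCE; 0xEA ⊕ 0xCE = 0x24.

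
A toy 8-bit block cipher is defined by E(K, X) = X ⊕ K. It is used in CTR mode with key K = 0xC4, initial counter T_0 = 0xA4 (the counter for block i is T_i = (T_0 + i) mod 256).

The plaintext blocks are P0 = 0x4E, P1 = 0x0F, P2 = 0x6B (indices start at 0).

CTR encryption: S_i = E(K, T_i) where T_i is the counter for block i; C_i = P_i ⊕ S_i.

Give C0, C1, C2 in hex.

C0 = 0x2E, C1 = 0x6E, C2 = 0x09

C0: T = 0xA4, S = E(K, T) = 0x60; 0x4E ⊕ 0x60 = 0x2E.
C1: T = 0xA5, S = E(K, T) = 0x61; 0x0F ⊕ 0x61 = 0x6E.
C2: T = 0xA6, S = E(K, T) = 0x62; 0x6B ⊕ 0x62 = 0x09.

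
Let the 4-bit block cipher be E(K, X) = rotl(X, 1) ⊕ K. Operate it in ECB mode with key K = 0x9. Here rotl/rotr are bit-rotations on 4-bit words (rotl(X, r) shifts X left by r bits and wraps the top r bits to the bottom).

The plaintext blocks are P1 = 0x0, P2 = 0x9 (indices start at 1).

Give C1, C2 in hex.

ECB encryption: C_i = E(K, P_i).
C1: E(K, 0x0) = 0x9.
C2: E(K, 0x9) = 0xA.

C1 = 0x9, C2 = 0xA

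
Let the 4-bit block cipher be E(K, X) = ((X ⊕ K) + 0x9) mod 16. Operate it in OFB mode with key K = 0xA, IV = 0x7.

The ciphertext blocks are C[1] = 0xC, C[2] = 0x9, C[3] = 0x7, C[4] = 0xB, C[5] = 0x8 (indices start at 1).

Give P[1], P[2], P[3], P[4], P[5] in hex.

P[1] = 0xA, P[2] = 0xC, P[3] = 0xF, P[4] = 0x0, P[5] = 0x2

OFB decryption: S_i = E(K, S_{i−1}) with S_{0} = IV; P_i = C_i ⊕ S_i.
P[1]: S = E(K, 0x7) = 0x6; 0xC ⊕ 0x6 = 0xA.
P[2]: S = E(K, 0x6) = 0x5; 0x9 ⊕ 0x5 = 0xC.
P[3]: S = E(K, 0x5) = 0x8; 0x7 ⊕ 0x8 = 0xF.
P[4]: S = E(K, 0x8) = 0xB; 0xB ⊕ 0xB = 0x0.
P[5]: S = E(K, 0xB) = 0xA; 0x8 ⊕ 0xA = 0x2.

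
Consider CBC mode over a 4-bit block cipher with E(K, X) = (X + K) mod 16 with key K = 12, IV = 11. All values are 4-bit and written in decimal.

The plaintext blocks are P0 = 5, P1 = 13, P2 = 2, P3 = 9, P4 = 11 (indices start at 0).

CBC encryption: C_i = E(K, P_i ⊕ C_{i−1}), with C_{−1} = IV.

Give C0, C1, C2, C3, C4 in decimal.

C0 = 10, C1 = 3, C2 = 13, C3 = 0, C4 = 7

C0: P0 ⊕ 11 = 14; E(K, 14) = 10.
C1: P1 ⊕ 10 = 7; E(K, 7) = 3.
C2: P2 ⊕ 3 = 1; E(K, 1) = 13.
C3: P3 ⊕ 13 = 4; E(K, 4) = 0.
C4: P4 ⊕ 0 = 11; E(K, 11) = 7.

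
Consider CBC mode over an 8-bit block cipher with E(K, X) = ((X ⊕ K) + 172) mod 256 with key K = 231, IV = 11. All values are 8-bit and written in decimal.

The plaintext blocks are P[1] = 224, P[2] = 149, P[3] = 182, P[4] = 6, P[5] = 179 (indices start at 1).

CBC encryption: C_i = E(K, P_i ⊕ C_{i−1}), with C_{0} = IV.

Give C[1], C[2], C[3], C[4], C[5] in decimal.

C[1]: P[1] ⊕ 11 = 235; E(K, 235) = 184.
C[2]: P[2] ⊕ 184 = 45; E(K, 45) = 118.
C[3]: P[3] ⊕ 118 = 192; E(K, 192) = 211.
C[4]: P[4] ⊕ 211 = 213; E(K, 213) = 222.
C[5]: P[5] ⊕ 222 = 109; E(K, 109) = 54.

C[1] = 184, C[2] = 118, C[3] = 211, C[4] = 222, C[5] = 54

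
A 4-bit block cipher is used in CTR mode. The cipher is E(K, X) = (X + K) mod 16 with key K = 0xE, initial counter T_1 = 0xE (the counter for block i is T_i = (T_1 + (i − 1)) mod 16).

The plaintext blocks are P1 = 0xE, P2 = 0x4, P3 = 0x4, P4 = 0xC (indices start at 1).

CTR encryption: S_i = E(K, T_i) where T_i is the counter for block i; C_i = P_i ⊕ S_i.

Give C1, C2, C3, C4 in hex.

C1 = 0x2, C2 = 0x9, C3 = 0xA, C4 = 0x3

C1: T = 0xE, S = E(K, T) = 0xC; 0xE ⊕ 0xC = 0x2.
C2: T = 0xF, S = E(K, T) = 0xD; 0x4 ⊕ 0xD = 0x9.
C3: T = 0x0, S = E(K, T) = 0xE; 0x4 ⊕ 0xE = 0xA.
C4: T = 0x1, S = E(K, T) = 0xF; 0xC ⊕ 0xF = 0x3.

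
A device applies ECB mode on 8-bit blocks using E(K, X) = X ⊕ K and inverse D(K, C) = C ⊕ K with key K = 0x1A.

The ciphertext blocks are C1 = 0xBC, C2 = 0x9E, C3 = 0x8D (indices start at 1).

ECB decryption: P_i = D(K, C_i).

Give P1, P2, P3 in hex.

P1 = 0xA6, P2 = 0x84, P3 = 0x97

P1: D(K, 0xBC) = 0xA6.
P2: D(K, 0x9E) = 0x84.
P3: D(K, 0x8D) = 0x97.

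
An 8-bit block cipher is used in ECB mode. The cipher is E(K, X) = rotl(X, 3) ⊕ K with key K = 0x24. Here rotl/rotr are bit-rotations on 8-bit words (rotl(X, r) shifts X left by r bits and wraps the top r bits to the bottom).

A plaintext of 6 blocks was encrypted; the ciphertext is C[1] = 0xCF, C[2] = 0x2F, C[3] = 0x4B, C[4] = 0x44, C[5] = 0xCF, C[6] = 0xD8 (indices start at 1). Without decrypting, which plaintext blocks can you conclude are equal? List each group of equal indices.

ECB encrypts each block independently with the same key, so equal ciphertext blocks imply equal plaintext blocks.
C[1] = C[5] = 0xCF, so P[1] = P[5].

P[1] = P[5]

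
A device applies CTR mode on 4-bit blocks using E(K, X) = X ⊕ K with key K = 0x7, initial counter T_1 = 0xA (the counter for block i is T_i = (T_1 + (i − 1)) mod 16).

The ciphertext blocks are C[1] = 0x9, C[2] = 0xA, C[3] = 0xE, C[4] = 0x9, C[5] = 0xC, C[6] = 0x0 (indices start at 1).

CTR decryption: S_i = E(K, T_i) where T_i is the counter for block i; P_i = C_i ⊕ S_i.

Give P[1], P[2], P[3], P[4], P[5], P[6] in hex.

P[1] = 0x4, P[2] = 0x6, P[3] = 0x5, P[4] = 0x3, P[5] = 0x5, P[6] = 0x8

P[1]: T = 0xA, S = E(K, T) = 0xD; 0x9 ⊕ 0xD = 0x4.
P[2]: T = 0xB, S = E(K, T) = 0xC; 0xA ⊕ 0xC = 0x6.
P[3]: T = 0xC, S = E(K, T) = 0xB; 0xE ⊕ 0xB = 0x5.
P[4]: T = 0xD, S = E(K, T) = 0xA; 0x9 ⊕ 0xA = 0x3.
P[5]: T = 0xE, S = E(K, T) = 0x9; 0xC ⊕ 0x9 = 0x5.
P[6]: T = 0xF, S = E(K, T) = 0x8; 0x0 ⊕ 0x8 = 0x8.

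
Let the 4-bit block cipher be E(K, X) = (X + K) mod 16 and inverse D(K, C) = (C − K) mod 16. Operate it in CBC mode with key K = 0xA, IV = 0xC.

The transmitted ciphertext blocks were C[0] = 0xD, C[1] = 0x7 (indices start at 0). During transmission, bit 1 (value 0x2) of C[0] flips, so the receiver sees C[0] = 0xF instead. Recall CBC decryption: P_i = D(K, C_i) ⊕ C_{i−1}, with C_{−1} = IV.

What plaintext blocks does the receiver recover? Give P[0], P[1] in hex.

P[0] = 0x9, P[1] = 0x2

Only C[0] changed, to 0xF. In CBC, a change in C_i garbles P_i and flips the same bit in P_{i+1}. Decrypting the received ciphertext:
P[0]: D(K, 0xF) = 0x5; 0x5 ⊕ 0xC = 0x9.
P[1]: D(K, 0x7) = 0xD; 0xD ⊕ 0xF = 0x2.
Blocks that differ from the original plaintext: P[0], P[1].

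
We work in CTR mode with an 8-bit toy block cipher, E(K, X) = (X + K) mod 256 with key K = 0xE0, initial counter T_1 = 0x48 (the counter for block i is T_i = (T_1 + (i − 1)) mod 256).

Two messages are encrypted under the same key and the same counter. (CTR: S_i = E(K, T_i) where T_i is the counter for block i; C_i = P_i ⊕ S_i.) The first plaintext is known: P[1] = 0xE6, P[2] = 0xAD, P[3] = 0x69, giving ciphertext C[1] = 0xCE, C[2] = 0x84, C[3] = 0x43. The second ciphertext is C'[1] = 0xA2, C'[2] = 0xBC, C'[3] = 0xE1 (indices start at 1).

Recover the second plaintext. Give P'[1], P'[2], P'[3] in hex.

In CTR with a reused counter, both messages share the same keystream S_i, so C_i ⊕ C'_i = P_i ⊕ P'_i and thus P'_i = P_i ⊕ C_i ⊕ C'_i.
P'[1]: 0xE6 ⊕ 0xCE ⊕ 0xA2 = 0x8A.
P'[2]: 0xAD ⊕ 0x84 ⊕ 0xBC = 0x95.
P'[3]: 0x69 ⊕ 0x43 ⊕ 0xE1 = 0xCB.

P'[1] = 0x8A, P'[2] = 0x95, P'[3] = 0xCB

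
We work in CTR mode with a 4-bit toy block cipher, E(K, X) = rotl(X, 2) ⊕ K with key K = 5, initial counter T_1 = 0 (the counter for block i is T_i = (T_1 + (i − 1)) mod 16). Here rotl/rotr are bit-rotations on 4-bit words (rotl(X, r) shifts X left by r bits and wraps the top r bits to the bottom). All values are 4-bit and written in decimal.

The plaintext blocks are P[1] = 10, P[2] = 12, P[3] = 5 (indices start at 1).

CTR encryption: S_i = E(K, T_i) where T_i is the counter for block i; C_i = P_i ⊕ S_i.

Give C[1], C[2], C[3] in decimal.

C[1]: T = 0, S = E(K, T) = 5; 10 ⊕ 5 = 15.
C[2]: T = 1, S = E(K, T) = 1; 12 ⊕ 1 = 13.
C[3]: T = 2, S = E(K, T) = 13; 5 ⊕ 13 = 8.

C[1] = 15, C[2] = 13, C[3] = 8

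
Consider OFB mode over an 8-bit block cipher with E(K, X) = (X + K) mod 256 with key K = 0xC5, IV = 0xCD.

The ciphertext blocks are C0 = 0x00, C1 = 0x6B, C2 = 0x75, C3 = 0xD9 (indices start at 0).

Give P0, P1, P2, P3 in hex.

P0 = 0x92, P1 = 0x3C, P2 = 0x69, P3 = 0x38

OFB decryption: S_i = E(K, S_{i−1}) with S_{−1} = IV; P_i = C_i ⊕ S_i.
P0: S = E(K, 0xCD) = 0x92; 0x00 ⊕ 0x92 = 0x92.
P1: S = E(K, 0x92) = 0x57; 0x6B ⊕ 0x57 = 0x3C.
P2: S = E(K, 0x57) = 0x1C; 0x75 ⊕ 0x1C = 0x69.
P3: S = E(K, 0x1C) = 0xE1; 0xD9 ⊕ 0xE1 = 0x38.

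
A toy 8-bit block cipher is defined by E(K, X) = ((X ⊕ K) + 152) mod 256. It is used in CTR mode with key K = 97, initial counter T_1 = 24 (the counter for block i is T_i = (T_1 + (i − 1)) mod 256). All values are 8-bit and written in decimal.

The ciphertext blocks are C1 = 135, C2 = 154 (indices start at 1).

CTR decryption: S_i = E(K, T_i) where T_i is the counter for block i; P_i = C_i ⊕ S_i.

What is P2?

P2: T = 25, S = E(K, T) = 16; 154 ⊕ 16 = 138.

P2 = 138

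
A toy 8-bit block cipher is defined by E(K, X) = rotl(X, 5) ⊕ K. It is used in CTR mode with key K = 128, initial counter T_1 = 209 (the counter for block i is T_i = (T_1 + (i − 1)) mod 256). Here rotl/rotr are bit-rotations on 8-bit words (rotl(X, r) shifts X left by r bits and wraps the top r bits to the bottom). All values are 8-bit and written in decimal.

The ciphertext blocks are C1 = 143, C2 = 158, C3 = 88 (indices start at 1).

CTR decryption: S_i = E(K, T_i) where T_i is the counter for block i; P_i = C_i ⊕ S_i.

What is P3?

P3: T = 211, S = E(K, T) = 250; 88 ⊕ 250 = 162.

P3 = 162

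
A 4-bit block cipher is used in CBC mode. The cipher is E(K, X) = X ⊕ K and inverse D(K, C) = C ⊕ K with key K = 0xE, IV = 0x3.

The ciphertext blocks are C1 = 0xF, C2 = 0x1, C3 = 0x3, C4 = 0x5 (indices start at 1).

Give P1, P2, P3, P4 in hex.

CBC decryption: P_i = D(K, C_i) ⊕ C_{i−1}, with C_{0} = IV.
P1: D(K, 0xF) = 0x1; 0x1 ⊕ 0x3 = 0x2.
P2: D(K, 0x1) = 0xF; 0xF ⊕ 0xF = 0x0.
P3: D(K, 0x3) = 0xD; 0xD ⊕ 0x1 = 0xC.
P4: D(K, 0x5) = 0xB; 0xB ⊕ 0x3 = 0x8.

P1 = 0x2, P2 = 0x0, P3 = 0xC, P4 = 0x8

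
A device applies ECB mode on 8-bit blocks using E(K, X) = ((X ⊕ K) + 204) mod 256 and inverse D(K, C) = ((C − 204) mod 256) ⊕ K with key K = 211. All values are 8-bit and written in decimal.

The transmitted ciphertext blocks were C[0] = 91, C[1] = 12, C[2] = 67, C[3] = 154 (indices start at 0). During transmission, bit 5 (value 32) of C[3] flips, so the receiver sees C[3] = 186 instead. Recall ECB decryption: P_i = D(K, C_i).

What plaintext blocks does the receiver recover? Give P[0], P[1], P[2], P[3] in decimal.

P[0] = 92, P[1] = 147, P[2] = 164, P[3] = 61

Only C[3] changed, to 186. In ECB, a change in C_i affects only P_i. Decrypting the received ciphertext:
P[0]: D(K, 91) = 92.
P[1]: D(K, 12) = 147.
P[2]: D(K, 67) = 164.
P[3]: D(K, 186) = 61.
Blocks that differ from the original plaintext: P[3].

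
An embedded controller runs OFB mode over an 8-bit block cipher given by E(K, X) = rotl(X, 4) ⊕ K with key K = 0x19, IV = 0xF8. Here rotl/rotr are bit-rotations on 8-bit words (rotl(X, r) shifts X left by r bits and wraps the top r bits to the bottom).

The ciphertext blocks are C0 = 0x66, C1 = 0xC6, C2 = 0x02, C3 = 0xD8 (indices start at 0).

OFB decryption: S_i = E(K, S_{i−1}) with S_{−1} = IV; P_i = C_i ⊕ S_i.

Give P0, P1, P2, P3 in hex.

P0 = 0xF0, P1 = 0xB6, P2 = 0x1C, P3 = 0x20

P0: S = E(K, 0xF8) = 0x96; 0x66 ⊕ 0x96 = 0xF0.
P1: S = E(K, 0x96) = 0x70; 0xC6 ⊕ 0x70 = 0xB6.
P2: S = E(K, 0x70) = 0x1E; 0x02 ⊕ 0x1E = 0x1C.
P3: S = E(K, 0x1E) = 0xF8; 0xD8 ⊕ 0xF8 = 0x20.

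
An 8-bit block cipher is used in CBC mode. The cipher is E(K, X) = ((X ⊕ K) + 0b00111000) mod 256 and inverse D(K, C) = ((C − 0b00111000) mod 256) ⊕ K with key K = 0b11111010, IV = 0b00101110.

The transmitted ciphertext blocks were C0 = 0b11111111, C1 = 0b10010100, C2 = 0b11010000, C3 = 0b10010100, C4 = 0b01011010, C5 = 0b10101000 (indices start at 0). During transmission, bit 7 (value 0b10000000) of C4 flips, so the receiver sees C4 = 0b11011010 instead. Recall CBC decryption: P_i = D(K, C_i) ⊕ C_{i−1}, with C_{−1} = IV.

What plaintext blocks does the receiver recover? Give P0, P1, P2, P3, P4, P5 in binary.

Only C4 changed, to 0b11011010. In CBC, a change in C_i garbles P_i and flips the same bit in P_{i+1}. Decrypting the received ciphertext:
P0: D(K, 0b11111111) = 0b00111101; 0b00111101 ⊕ 0b00101110 = 0b00010011.
P1: D(K, 0b10010100) = 0b10100110; 0b10100110 ⊕ 0b11111111 = 0b01011001.
P2: D(K, 0b11010000) = 0b01100010; 0b01100010 ⊕ 0b10010100 = 0b11110110.
P3: D(K, 0b10010100) = 0b10100110; 0b10100110 ⊕ 0b11010000 = 0b01110110.
P4: D(K, 0b11011010) = 0b01011000; 0b01011000 ⊕ 0b10010100 = 0b11001100.
P5: D(K, 0b10101000) = 0b10001010; 0b10001010 ⊕ 0b11011010 = 0b01010000.
Blocks that differ from the original plaintext: P4, P5.

P0 = 0b00010011, P1 = 0b01011001, P2 = 0b11110110, P3 = 0b01110110, P4 = 0b11001100, P5 = 0b01010000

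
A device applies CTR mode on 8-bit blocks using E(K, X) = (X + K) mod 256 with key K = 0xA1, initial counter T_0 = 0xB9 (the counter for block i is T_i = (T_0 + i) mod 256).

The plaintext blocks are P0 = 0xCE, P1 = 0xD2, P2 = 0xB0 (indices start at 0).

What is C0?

CTR encryption: S_i = E(K, T_i) where T_i is the counter for block i; C_i = P_i ⊕ S_i.
C0: T = 0xB9, S = E(K, T) = 0x5A; 0xCE ⊕ 0x5A = 0x94.

C0 = 0x94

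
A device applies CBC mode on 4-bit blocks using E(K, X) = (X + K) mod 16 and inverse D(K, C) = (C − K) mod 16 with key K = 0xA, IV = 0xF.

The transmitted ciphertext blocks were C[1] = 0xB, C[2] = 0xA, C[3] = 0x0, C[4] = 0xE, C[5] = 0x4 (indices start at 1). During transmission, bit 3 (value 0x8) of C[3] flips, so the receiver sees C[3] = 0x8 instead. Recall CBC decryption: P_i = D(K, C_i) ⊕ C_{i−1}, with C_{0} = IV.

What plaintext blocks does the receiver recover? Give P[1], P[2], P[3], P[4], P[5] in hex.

Only C[3] changed, to 0x8. In CBC, a change in C_i garbles P_i and flips the same bit in P_{i+1}. Decrypting the received ciphertext:
P[1]: D(K, 0xB) = 0x1; 0x1 ⊕ 0xF = 0xE.
P[2]: D(K, 0xA) = 0x0; 0x0 ⊕ 0xB = 0xB.
P[3]: D(K, 0x8) = 0xE; 0xE ⊕ 0xA = 0x4.
P[4]: D(K, 0xE) = 0x4; 0x4 ⊕ 0x8 = 0xC.
P[5]: D(K, 0x4) = 0xA; 0xA ⊕ 0xE = 0x4.
Blocks that differ from the original plaintext: P[3], P[4].

P[1] = 0xE, P[2] = 0xB, P[3] = 0x4, P[4] = 0xC, P[5] = 0x4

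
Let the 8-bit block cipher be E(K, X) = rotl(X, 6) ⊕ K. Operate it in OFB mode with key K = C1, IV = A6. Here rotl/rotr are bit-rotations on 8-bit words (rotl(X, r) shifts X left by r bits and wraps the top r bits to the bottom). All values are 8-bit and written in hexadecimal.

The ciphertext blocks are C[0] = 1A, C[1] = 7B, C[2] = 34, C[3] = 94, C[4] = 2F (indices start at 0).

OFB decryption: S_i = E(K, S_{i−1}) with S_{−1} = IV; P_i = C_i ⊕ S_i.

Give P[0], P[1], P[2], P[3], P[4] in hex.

P[0] = 72, P[1] = A0, P[2] = 03, P[3] = 98, P[4] = ED

P[0]: S = E(K, A6) = 68; 1A ⊕ 68 = 72.
P[1]: S = E(K, 68) = DB; 7B ⊕ DB = A0.
P[2]: S = E(K, DB) = 37; 34 ⊕ 37 = 03.
P[3]: S = E(K, 37) = 0C; 94 ⊕ 0C = 98.
P[4]: S = E(K, 0C) = C2; 2F ⊕ C2 = ED.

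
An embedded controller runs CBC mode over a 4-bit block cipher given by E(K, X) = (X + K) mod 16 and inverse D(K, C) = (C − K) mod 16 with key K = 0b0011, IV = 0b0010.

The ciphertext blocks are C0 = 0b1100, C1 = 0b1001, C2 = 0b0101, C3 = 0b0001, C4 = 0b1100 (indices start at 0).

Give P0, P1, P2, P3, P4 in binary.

CBC decryption: P_i = D(K, C_i) ⊕ C_{i−1}, with C_{−1} = IV.
P0: D(K, 0b1100) = 0b1001; 0b1001 ⊕ 0b0010 = 0b1011.
P1: D(K, 0b1001) = 0b0110; 0b0110 ⊕ 0b1100 = 0b1010.
P2: D(K, 0b0101) = 0b0010; 0b0010 ⊕ 0b1001 = 0b1011.
P3: D(K, 0b0001) = 0b1110; 0b1110 ⊕ 0b0101 = 0b1011.
P4: D(K, 0b1100) = 0b1001; 0b1001 ⊕ 0b0001 = 0b1000.

P0 = 0b1011, P1 = 0b1010, P2 = 0b1011, P3 = 0b1011, P4 = 0b1000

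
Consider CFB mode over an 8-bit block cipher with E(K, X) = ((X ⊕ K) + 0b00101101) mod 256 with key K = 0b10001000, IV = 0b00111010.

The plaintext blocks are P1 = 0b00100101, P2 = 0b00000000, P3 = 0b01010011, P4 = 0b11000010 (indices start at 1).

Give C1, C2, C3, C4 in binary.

C1 = 0b11111010, C2 = 0b10011111, C3 = 0b00010111, C4 = 0b00001110

CFB encryption: C_i = P_i ⊕ E(K, C_{i−1}), with C_{0} = IV.
C1: E(K, 0b00111010) = 0b11011111; 0b00100101 ⊕ 0b11011111 = 0b11111010.
C2: E(K, 0b11111010) = 0b10011111; 0b00000000 ⊕ 0b10011111 = 0b10011111.
C3: E(K, 0b10011111) = 0b01000100; 0b01010011 ⊕ 0b01000100 = 0b00010111.
C4: E(K, 0b00010111) = 0b11001100; 0b11000010 ⊕ 0b11001100 = 0b00001110.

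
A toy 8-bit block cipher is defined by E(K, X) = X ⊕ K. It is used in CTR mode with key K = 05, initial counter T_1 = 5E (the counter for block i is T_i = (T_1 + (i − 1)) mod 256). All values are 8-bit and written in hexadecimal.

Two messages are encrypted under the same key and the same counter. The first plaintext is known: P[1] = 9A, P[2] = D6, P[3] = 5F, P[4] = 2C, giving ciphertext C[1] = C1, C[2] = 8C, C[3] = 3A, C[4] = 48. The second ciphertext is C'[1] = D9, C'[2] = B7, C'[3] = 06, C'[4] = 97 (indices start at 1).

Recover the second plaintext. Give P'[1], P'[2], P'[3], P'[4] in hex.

P'[1] = 82, P'[2] = ED, P'[3] = 63, P'[4] = F3

In CTR with a reused counter, both messages share the same keystream S_i, so C_i ⊕ C'_i = P_i ⊕ P'_i and thus P'_i = P_i ⊕ C_i ⊕ C'_i.
P'[1]: 9A ⊕ C1 ⊕ D9 = 82.
P'[2]: D6 ⊕ 8C ⊕ B7 = ED.
P'[3]: 5F ⊕ 3A ⊕ 06 = 63.
P'[4]: 2C ⊕ 48 ⊕ 97 = F3.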